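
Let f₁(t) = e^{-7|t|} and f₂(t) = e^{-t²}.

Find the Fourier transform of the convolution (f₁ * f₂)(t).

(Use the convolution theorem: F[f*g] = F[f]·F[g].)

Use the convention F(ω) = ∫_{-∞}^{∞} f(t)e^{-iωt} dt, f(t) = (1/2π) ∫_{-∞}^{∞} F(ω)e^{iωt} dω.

F[f₁*f₂](ω) = \frac{14 \sqrt{\pi} e^{- \frac{\omega^{2}}{4}}}{\omega^{2} + 49}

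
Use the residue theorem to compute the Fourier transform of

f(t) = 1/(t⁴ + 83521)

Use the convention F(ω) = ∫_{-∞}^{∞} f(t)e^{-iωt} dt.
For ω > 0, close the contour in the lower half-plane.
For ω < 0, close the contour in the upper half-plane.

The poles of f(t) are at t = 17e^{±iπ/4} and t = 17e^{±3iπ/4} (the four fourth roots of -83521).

Let g(z) = f(z)e^{-iωz}; for large |z| the factor e^{-iωz} decays in the lower half-plane when ω > 0 and in the upper half-plane when ω < 0.

Case ω > 0 (lower half-plane, clockwise contour ⇒ F(ω) = -2πi·ΣRes):
  Res_{z = - \frac{17 \sqrt{2}}{2} - \frac{17 \sqrt{2} i}{2}} g(z) = \frac{\sqrt{2} i \left(1 - i\right) e^{\frac{17 \sqrt{2} \omega \left(-1 + i\right)}{2}}}{39304}
  Res_{z = \frac{17 \sqrt{2}}{2} - \frac{17 \sqrt{2} i}{2}} g(z) = \frac{\sqrt{2} i \left(1 + i\right) e^{- \frac{17 \sqrt{2} \omega \left(1 + i\right)}{2}}}{39304}
  F(ω) = -2πi·ΣRes = \frac{\sqrt{2} \pi \left(1 - i\right) \left(e^{17 \sqrt{2} i \omega} + i\right) e^{- \frac{17 \sqrt{2} \omega \left(1 + i\right)}{2}}}{19652} = \frac{\pi e^{- \frac{17 \sqrt{2} \omega}{2}} \sin{\left(\frac{17 \sqrt{2} \omega}{2} + \frac{\pi}{4} \right)}}{4913}

Case ω < 0 (upper half-plane, counterclockwise contour ⇒ F(ω) = +2πi·ΣRes):
  Res_{z = \frac{17 \sqrt{2}}{2} + \frac{17 \sqrt{2} i}{2}} g(z) = \frac{\sqrt{2} i \left(-1 + i\right) e^{\frac{17 \sqrt{2} \omega \left(1 - i\right)}{2}}}{39304}
  Res_{z = - \frac{17 \sqrt{2}}{2} + \frac{17 \sqrt{2} i}{2}} g(z) = \frac{\sqrt{2} \left(1 - i\right) e^{\frac{17 \sqrt{2} \omega \left(1 + i\right)}{2}}}{39304}
  F(ω) = 2πi·ΣRes = - \frac{\sqrt{2} i \pi \left(i \left(1 - i\right) e^{\frac{17 \sqrt{2} \omega \left(1 - i\right)}{2}} - \left(1 - i\right) e^{\frac{17 \sqrt{2} \omega \left(1 + i\right)}{2}}\right)}{19652} = \frac{\pi e^{\frac{17 \sqrt{2} \omega}{2}} \cos{\left(\frac{17 \sqrt{2} \omega}{2} + \frac{\pi}{4} \right)}}{4913}

Both cases combine into a single formula in |ω|:

F(ω) = \frac{\pi e^{- \frac{17 \sqrt{2} \left|{\omega}\right|}{2}} \sin{\left(\frac{17 \sqrt{2} \left|{\omega}\right|}{2} + \frac{\pi}{4} \right)}}{4913}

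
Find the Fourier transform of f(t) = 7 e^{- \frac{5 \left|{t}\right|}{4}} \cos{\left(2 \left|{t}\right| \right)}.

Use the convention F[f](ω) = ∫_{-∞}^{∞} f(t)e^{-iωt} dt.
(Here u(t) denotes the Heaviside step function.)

F(ω) = \frac{280 \left(16 \omega^{2} + 89\right)}{256 \omega^{4} - 1248 \omega^{2} + 7921}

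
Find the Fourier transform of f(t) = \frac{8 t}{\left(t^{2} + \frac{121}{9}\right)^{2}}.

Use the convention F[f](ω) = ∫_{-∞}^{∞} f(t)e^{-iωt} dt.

F(ω) = - \frac{12 i \pi \omega e^{- \frac{11 \left|{\omega}\right|}{3}}}{11}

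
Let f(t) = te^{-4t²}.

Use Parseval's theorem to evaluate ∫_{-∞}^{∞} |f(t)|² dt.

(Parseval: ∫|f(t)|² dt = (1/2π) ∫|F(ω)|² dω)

∫|f(t)|² dt = \frac{\sqrt{2} \sqrt{\pi}}{64}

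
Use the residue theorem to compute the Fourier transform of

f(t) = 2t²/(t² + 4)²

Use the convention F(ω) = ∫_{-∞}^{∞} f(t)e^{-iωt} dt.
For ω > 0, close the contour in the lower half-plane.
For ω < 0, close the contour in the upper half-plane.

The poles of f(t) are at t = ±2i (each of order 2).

Let g(z) = f(z)e^{-iωz}; for large |z| the factor e^{-iωz} decays in the lower half-plane when ω > 0 and in the upper half-plane when ω < 0.

Case ω > 0 (lower half-plane, clockwise contour ⇒ F(ω) = -2πi·ΣRes):
  Res_{z = - 2 i} g(z) = \frac{i \left(1 - 2 \omega\right) e^{- 2 \omega}}{4} (pole of order 2)
  F(ω) = -2πi·ΣRes = \frac{\pi \left(1 - 2 \omega\right) e^{- 2 \omega}}{2}

Case ω < 0 (upper half-plane, counterclockwise contour ⇒ F(ω) = +2πi·ΣRes):
  Res_{z = 2 i} g(z) = \frac{i \left(- 2 \omega - 1\right) e^{2 \omega}}{4} (pole of order 2)
  F(ω) = 2πi·ΣRes = \frac{\pi \left(2 \omega + 1\right) e^{2 \omega}}{2}

Both cases combine into a single formula in |ω|:

F(ω) = \frac{\pi \left(1 - 2 \left|{\omega}\right|\right) e^{- 2 \left|{\omega}\right|}}{2}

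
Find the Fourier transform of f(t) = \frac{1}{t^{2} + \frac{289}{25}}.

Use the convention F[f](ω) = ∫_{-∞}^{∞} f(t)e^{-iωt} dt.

F(ω) = \frac{5 \pi e^{- \frac{17 \left|{\omega}\right|}{5}}}{17}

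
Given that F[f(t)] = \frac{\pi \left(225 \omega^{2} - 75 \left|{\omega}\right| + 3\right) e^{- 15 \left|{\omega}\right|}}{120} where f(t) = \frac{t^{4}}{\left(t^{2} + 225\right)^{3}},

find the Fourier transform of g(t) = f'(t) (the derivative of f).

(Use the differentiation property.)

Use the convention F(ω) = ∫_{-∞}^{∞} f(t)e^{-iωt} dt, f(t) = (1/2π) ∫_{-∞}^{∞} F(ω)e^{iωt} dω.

F[g](ω) = \frac{i \pi \omega \left(75 \omega^{2} - 25 \left|{\omega}\right| + 1\right) e^{- 15 \left|{\omega}\right|}}{40}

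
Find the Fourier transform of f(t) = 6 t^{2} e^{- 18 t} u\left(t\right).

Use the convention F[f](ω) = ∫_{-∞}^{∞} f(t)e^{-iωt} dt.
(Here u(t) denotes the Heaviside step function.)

F(ω) = \frac{12}{\left(i \omega + 18\right)^{3}}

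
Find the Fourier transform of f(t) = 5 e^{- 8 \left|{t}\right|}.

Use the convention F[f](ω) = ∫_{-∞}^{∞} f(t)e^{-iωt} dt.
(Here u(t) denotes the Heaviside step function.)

F(ω) = \frac{80}{\omega^{2} + 64}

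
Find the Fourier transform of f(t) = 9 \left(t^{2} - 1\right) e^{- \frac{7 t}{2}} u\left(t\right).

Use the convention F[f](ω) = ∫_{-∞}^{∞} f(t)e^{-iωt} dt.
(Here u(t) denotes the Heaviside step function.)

F(ω) = \frac{18 \left(16 i \omega - \left(2 i \omega + 7\right)^{3} + 56\right)}{\left(2 i \omega + 7\right)^{4}}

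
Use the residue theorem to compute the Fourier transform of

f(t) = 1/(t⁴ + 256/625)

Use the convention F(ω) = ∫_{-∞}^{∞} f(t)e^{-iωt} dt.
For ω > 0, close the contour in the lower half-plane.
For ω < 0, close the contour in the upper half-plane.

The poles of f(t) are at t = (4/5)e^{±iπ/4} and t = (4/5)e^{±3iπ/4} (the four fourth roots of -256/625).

Let g(z) = f(z)e^{-iωz}; for large |z| the factor e^{-iωz} decays in the lower half-plane when ω > 0 and in the upper half-plane when ω < 0.

Case ω > 0 (lower half-plane, clockwise contour ⇒ F(ω) = -2πi·ΣRes):
  Res_{z = - \frac{2 \sqrt{2}}{5} - \frac{2 \sqrt{2} i}{5}} g(z) = \frac{125 \sqrt{2} i \left(1 - i\right) e^{\frac{2 \sqrt{2} \omega \left(-1 + i\right)}{5}}}{512}
  Res_{z = \frac{2 \sqrt{2}}{5} - \frac{2 \sqrt{2} i}{5}} g(z) = \frac{125 \sqrt{2} i \left(1 + i\right) e^{- \frac{2 \sqrt{2} \omega \left(1 + i\right)}{5}}}{512}
  F(ω) = -2πi·ΣRes = \frac{125 \sqrt{2} \pi \left(1 - i\right) \left(e^{\frac{4 \sqrt{2} i \omega}{5}} + i\right) e^{- \frac{2 \sqrt{2} \omega \left(1 + i\right)}{5}}}{256} = \frac{125 \pi e^{- \frac{2 \sqrt{2} \omega}{5}} \sin{\left(\frac{2 \sqrt{2} \omega}{5} + \frac{\pi}{4} \right)}}{64}

Case ω < 0 (upper half-plane, counterclockwise contour ⇒ F(ω) = +2πi·ΣRes):
  Res_{z = \frac{2 \sqrt{2}}{5} + \frac{2 \sqrt{2} i}{5}} g(z) = \frac{125 \sqrt{2} i \left(-1 + i\right) e^{\frac{2 \sqrt{2} \omega \left(1 - i\right)}{5}}}{512}
  Res_{z = - \frac{2 \sqrt{2}}{5} + \frac{2 \sqrt{2} i}{5}} g(z) = \frac{125 \sqrt{2} \left(1 - i\right) e^{\frac{2 \sqrt{2} \omega \left(1 + i\right)}{5}}}{512}
  F(ω) = 2πi·ΣRes = - \frac{125 \sqrt{2} i \pi \left(i \left(1 - i\right) e^{\frac{2 \sqrt{2} \omega \left(1 - i\right)}{5}} - \left(1 - i\right) e^{\frac{2 \sqrt{2} \omega \left(1 + i\right)}{5}}\right)}{256} = \frac{125 \pi e^{\frac{2 \sqrt{2} \omega}{5}} \cos{\left(\frac{2 \sqrt{2} \omega}{5} + \frac{\pi}{4} \right)}}{64}

Both cases combine into a single formula in |ω|:

F(ω) = \frac{125 \pi e^{- \frac{2 \sqrt{2} \left|{\omega}\right|}{5}} \sin{\left(\frac{2 \sqrt{2} \left|{\omega}\right|}{5} + \frac{\pi}{4} \right)}}{64}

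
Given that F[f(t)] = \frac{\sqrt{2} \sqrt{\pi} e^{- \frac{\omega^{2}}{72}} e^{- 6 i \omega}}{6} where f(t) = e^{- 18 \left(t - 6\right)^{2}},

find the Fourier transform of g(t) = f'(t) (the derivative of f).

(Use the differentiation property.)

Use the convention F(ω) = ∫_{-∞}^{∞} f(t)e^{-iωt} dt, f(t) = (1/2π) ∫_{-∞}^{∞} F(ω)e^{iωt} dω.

F[g](ω) = \frac{\sqrt{2} i \sqrt{\pi} \omega e^{- \frac{\omega \left(\omega + 432 i\right)}{72}}}{6}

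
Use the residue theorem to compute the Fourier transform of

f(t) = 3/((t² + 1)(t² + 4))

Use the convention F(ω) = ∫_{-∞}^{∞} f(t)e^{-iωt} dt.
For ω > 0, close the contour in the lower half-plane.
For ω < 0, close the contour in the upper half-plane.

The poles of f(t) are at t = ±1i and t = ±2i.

Let g(z) = f(z)e^{-iωz}; for large |z| the factor e^{-iωz} decays in the lower half-plane when ω > 0 and in the upper half-plane when ω < 0.

Case ω > 0 (lower half-plane, clockwise contour ⇒ F(ω) = -2πi·ΣRes):
  Res_{z = - i} g(z) = \frac{i e^{- \omega}}{2}
  Res_{z = - 2 i} g(z) = - \frac{i e^{- 2 \omega}}{4}
  F(ω) = -2πi·ΣRes = \pi e^{- \omega} - \frac{\pi e^{- 2 \omega}}{2}

Case ω < 0 (upper half-plane, counterclockwise contour ⇒ F(ω) = +2πi·ΣRes):
  Res_{z = i} g(z) = - \frac{i e^{\omega}}{2}
  Res_{z = 2 i} g(z) = \frac{i e^{2 \omega}}{4}
  F(ω) = 2πi·ΣRes = \frac{\pi \left(2 - e^{\omega}\right) e^{\omega}}{2}

Both cases combine into a single formula in |ω|:

F(ω) = \pi e^{- \left|{\omega}\right|} - \frac{\pi e^{- 2 \left|{\omega}\right|}}{2}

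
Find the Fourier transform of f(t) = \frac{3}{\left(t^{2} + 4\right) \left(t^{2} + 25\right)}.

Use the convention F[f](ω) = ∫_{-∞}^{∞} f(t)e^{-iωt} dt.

F(ω) = \frac{\pi \left(5 e^{3 \left|{\omega}\right|} - 2\right) e^{- 5 \left|{\omega}\right|}}{70}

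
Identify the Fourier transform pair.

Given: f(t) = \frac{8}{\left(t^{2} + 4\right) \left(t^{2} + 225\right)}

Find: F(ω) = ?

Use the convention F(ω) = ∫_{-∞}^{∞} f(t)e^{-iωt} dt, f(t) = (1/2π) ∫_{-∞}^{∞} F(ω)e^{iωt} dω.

F(ω) = \frac{4 \pi \left(15 e^{13 \left|{\omega}\right|} - 2\right) e^{- 15 \left|{\omega}\right|}}{3315}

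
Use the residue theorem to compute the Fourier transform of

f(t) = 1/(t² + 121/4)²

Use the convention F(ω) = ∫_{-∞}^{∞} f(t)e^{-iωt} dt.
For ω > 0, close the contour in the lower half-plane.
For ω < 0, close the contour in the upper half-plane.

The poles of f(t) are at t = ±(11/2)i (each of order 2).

Let g(z) = f(z)e^{-iωz}; for large |z| the factor e^{-iωz} decays in the lower half-plane when ω > 0 and in the upper half-plane when ω < 0.

Case ω > 0 (lower half-plane, clockwise contour ⇒ F(ω) = -2πi·ΣRes):
  Res_{z = - \frac{11 i}{2}} g(z) = \frac{i \left(11 \omega + 2\right) e^{- \frac{11 \omega}{2}}}{1331} (pole of order 2)
  F(ω) = -2πi·ΣRes = \frac{2 \pi \left(11 \omega + 2\right) e^{- \frac{11 \omega}{2}}}{1331}

Case ω < 0 (upper half-plane, counterclockwise contour ⇒ F(ω) = +2πi·ΣRes):
  Res_{z = \frac{11 i}{2}} g(z) = \frac{i \left(11 \omega - 2\right) e^{\frac{11 \omega}{2}}}{1331} (pole of order 2)
  F(ω) = 2πi·ΣRes = \frac{2 \pi \left(2 - 11 \omega\right) e^{\frac{11 \omega}{2}}}{1331}

Both cases combine into a single formula in |ω|:

F(ω) = \frac{2 \pi \left(11 \left|{\omega}\right| + 2\right) e^{- \frac{11 \left|{\omega}\right|}{2}}}{1331}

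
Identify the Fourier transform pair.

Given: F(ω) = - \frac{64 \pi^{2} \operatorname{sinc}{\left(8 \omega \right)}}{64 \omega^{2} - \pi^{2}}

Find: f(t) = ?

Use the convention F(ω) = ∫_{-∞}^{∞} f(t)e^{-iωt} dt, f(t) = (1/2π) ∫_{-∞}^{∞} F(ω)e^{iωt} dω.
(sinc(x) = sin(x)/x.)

f(t) = 8 \left(\begin{cases} \frac{\cos{\left(\frac{\pi t}{8} \right)}}{2} + \frac{1}{2} & \text{for}\: \left|{t}\right| < 8 \\0 & \text{otherwise} \end{cases}\right)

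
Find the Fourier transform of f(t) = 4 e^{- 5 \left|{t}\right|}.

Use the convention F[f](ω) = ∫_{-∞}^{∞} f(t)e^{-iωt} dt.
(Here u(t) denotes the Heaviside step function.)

F(ω) = \frac{40}{\omega^{2} + 25}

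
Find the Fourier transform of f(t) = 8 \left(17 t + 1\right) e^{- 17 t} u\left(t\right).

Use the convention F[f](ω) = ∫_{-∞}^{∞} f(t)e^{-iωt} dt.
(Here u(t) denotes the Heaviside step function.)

F(ω) = \frac{8 \left(- i \omega - 34\right)}{\omega^{2} - 34 i \omega - 289}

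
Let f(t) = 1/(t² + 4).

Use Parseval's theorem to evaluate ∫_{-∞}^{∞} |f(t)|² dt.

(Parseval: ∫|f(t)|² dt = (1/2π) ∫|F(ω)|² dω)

∫|f(t)|² dt = \frac{\pi}{16}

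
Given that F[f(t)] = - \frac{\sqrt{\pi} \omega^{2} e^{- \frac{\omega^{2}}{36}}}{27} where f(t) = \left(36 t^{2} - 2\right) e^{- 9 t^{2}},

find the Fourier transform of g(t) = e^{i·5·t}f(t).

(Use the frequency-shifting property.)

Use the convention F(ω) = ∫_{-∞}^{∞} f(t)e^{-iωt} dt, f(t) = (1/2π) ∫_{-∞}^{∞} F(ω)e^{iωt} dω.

F[g](ω) = - \frac{\sqrt{\pi} \left(\omega - 5\right)^{2} e^{- \frac{\left(\omega - 5\right)^{2}}{36}}}{27}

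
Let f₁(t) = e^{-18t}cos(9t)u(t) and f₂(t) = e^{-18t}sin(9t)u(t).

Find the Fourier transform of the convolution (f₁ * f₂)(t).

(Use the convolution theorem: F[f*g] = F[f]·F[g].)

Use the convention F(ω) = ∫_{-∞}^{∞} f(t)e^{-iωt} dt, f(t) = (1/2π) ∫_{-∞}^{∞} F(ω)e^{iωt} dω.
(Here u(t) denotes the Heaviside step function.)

F[f₁*f₂](ω) = \frac{9 \left(i \omega + 18\right)}{\left(\left(i \omega + 18\right)^{2} + 81\right)^{2}}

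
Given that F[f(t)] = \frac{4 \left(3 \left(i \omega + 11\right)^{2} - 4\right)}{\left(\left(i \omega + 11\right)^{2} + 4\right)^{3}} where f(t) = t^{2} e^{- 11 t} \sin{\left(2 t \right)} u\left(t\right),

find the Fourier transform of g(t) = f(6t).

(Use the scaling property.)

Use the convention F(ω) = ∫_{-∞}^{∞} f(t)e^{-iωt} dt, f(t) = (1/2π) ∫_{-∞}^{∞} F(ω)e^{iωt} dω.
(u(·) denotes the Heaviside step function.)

F[g](ω) = \frac{2592 \left(\left(i \omega + 66\right)^{2} - 48\right)}{\left(\left(i \omega + 66\right)^{2} + 144\right)^{3}}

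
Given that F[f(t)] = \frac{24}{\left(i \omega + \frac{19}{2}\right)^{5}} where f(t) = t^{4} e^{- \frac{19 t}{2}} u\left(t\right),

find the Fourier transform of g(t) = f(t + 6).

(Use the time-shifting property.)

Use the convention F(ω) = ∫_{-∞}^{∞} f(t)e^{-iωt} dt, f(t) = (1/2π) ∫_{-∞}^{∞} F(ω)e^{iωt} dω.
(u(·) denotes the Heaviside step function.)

F[g](ω) = \frac{768 e^{6 i \omega}}{\left(2 i \omega + 19\right)^{5}}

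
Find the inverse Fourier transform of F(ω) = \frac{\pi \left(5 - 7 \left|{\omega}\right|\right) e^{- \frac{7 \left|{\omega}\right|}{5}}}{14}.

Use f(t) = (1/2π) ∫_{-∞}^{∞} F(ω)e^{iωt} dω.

f(t) = \frac{t^{2}}{\left(t^{2} + \frac{49}{25}\right)^{2}}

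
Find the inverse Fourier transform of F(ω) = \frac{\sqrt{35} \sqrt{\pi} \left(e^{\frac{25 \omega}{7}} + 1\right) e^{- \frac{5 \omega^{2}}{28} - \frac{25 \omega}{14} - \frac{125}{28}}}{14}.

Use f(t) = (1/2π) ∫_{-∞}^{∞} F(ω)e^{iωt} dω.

f(t) = e^{- \frac{7 t^{2}}{5}} \cos{\left(5 t \right)}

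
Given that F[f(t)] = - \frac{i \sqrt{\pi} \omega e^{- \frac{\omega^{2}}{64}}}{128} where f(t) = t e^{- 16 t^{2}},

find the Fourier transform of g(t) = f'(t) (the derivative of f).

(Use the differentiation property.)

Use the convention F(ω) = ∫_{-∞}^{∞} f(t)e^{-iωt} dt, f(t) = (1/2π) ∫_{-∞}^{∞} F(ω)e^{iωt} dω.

F[g](ω) = \frac{\sqrt{\pi} \omega^{2} e^{- \frac{\omega^{2}}{64}}}{128}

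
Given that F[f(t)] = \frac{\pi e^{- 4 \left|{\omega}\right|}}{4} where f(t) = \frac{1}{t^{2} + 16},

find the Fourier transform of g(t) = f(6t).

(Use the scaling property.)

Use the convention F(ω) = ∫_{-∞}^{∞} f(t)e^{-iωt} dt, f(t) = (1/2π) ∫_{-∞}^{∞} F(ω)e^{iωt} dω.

F[g](ω) = \frac{\pi e^{- \frac{2 \left|{\omega}\right|}{3}}}{24}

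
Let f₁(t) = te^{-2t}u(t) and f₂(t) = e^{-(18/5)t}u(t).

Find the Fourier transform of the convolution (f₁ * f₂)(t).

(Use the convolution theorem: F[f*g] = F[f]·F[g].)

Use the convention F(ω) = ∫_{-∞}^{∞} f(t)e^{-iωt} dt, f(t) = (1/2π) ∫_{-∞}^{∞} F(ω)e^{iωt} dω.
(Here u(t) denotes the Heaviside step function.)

F[f₁*f₂](ω) = \frac{5}{\left(i \omega + 2\right)^{2} \left(5 i \omega + 18\right)}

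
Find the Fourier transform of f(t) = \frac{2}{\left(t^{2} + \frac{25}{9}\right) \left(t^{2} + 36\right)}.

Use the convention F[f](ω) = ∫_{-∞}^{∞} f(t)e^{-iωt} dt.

F(ω) = - \frac{3 \pi e^{- 6 \left|{\omega}\right|}}{299} + \frac{54 \pi e^{- \frac{5 \left|{\omega}\right|}{3}}}{1495}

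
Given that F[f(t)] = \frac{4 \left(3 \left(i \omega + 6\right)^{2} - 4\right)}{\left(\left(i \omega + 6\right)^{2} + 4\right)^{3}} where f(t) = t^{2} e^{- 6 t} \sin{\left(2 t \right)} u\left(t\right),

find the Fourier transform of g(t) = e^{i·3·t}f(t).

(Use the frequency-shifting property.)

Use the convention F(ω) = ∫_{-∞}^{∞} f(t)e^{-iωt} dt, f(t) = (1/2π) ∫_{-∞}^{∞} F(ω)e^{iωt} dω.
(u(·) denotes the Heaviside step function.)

F[g](ω) = \frac{4 \left(3 \left(i \left(\omega - 3\right) + 6\right)^{2} - 4\right)}{\left(\left(i \left(\omega - 3\right) + 6\right)^{2} + 4\right)^{3}}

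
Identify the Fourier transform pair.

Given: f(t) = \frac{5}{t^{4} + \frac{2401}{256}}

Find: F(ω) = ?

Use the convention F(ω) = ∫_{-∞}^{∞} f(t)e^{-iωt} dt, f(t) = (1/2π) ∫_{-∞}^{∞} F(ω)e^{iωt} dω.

F(ω) = \frac{320 \pi e^{- \frac{7 \sqrt{2} \left|{\omega}\right|}{8}} \sin{\left(\frac{7 \sqrt{2} \left|{\omega}\right|}{8} + \frac{\pi}{4} \right)}}{343}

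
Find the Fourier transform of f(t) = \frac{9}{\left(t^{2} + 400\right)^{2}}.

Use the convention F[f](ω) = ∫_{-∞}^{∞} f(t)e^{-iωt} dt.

F(ω) = \frac{9 \pi \left(20 \left|{\omega}\right| + 1\right) e^{- 20 \left|{\omega}\right|}}{16000}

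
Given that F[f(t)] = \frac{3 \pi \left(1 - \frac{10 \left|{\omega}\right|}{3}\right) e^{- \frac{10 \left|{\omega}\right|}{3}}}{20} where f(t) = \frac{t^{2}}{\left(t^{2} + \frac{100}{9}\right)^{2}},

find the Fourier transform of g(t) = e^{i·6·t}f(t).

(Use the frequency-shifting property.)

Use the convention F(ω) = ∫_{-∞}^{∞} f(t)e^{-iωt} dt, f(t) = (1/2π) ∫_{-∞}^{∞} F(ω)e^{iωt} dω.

F[g](ω) = \frac{\pi \left(3 - 10 \left|{\omega - 6}\right|\right) e^{- \frac{10 \left|{\omega - 6}\right|}{3}}}{20}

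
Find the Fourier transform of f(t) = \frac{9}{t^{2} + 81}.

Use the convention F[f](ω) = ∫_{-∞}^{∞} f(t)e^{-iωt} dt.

F(ω) = \pi e^{- 9 \left|{\omega}\right|}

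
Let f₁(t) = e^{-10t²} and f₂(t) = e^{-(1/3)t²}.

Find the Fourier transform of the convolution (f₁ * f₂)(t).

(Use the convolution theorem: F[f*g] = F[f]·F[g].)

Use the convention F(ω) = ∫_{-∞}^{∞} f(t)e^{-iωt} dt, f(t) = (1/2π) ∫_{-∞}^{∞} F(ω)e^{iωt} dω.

F[f₁*f₂](ω) = \frac{\sqrt{30} \pi e^{- \frac{31 \omega^{2}}{40}}}{10}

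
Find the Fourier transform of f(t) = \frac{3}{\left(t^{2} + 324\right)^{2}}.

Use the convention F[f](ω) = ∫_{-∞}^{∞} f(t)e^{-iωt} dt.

F(ω) = \frac{\pi \left(18 \left|{\omega}\right| + 1\right) e^{- 18 \left|{\omega}\right|}}{3888}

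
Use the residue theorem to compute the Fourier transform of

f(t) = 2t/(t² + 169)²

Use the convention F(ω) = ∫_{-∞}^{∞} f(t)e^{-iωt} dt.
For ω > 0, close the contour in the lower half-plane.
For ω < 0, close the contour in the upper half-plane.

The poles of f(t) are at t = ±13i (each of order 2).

Let g(z) = f(z)e^{-iωz}; for large |z| the factor e^{-iωz} decays in the lower half-plane when ω > 0 and in the upper half-plane when ω < 0.

Case ω > 0 (lower half-plane, clockwise contour ⇒ F(ω) = -2πi·ΣRes):
  Res_{z = - 13 i} g(z) = \frac{\omega e^{- 13 \omega}}{26} (pole of order 2)
  F(ω) = -2πi·ΣRes = - \frac{i \pi \omega e^{- 13 \omega}}{13}

Case ω < 0 (upper half-plane, counterclockwise contour ⇒ F(ω) = +2πi·ΣRes):
  Res_{z = 13 i} g(z) = - \frac{\omega e^{13 \omega}}{26} (pole of order 2)
  F(ω) = 2πi·ΣRes = - \frac{i \pi \omega e^{13 \omega}}{13}

Both cases combine into a single formula in |ω|:

F(ω) = - \frac{i \pi \omega e^{- 13 \left|{\omega}\right|}}{13}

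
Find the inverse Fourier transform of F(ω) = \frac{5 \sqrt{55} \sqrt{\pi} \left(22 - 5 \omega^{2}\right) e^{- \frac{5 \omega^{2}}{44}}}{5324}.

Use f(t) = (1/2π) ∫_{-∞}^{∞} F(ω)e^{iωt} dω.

f(t) = t^{2} e^{- \frac{11 t^{2}}{5}}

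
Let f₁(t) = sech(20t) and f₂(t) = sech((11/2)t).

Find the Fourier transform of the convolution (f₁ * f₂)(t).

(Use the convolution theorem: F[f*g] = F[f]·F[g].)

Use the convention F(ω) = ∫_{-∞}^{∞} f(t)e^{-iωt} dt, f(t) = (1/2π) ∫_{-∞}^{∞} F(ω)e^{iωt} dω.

F[f₁*f₂](ω) = \frac{\pi^{2}}{110 \cosh{\left(\frac{\pi \omega}{40} \right)} \cosh{\left(\frac{\pi \omega}{11} \right)}}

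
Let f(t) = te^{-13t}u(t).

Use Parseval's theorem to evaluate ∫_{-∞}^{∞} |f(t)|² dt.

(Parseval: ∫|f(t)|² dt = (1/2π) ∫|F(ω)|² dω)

∫|f(t)|² dt = \frac{1}{8788}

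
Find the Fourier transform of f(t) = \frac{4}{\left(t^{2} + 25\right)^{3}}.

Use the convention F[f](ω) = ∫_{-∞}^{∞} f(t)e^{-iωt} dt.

F(ω) = \frac{\pi \left(25 \omega^{2} + 15 \left|{\omega}\right| + 3\right) e^{- 5 \left|{\omega}\right|}}{6250}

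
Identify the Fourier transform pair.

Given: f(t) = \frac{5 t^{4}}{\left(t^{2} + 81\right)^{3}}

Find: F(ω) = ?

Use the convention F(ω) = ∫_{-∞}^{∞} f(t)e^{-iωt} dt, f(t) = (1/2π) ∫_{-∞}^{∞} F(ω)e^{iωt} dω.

F(ω) = \frac{5 \pi \left(27 \omega^{2} - 15 \left|{\omega}\right| + 1\right) e^{- 9 \left|{\omega}\right|}}{24}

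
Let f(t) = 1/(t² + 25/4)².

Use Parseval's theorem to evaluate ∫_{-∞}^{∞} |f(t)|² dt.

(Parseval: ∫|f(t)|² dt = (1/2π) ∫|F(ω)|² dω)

∫|f(t)|² dt = \frac{8 \pi}{15625}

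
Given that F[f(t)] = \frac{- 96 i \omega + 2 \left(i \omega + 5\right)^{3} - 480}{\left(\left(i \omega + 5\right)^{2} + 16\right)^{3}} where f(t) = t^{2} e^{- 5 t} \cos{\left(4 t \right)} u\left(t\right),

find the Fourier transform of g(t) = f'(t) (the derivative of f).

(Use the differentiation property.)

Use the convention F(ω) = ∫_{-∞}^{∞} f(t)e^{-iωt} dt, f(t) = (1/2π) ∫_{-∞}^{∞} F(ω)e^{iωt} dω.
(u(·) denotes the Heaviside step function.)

F[g](ω) = - \frac{2 i \omega \left(48 i \omega - \left(i \omega + 5\right)^{3} + 240\right)}{\left(\left(i \omega + 5\right)^{2} + 16\right)^{3}}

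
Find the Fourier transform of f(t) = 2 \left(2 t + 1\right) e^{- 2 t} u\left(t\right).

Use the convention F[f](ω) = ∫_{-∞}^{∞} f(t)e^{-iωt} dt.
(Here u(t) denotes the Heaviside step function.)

F(ω) = \frac{2 \left(- i \omega - 4\right)}{\omega^{2} - 4 i \omega - 4}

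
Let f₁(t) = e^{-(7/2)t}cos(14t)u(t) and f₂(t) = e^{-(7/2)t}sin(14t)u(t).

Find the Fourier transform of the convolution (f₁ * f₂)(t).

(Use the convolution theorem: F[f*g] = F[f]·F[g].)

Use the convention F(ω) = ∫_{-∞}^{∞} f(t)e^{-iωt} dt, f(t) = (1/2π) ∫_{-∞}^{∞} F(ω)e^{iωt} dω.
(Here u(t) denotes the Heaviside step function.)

F[f₁*f₂](ω) = \frac{112 \left(2 i \omega + 7\right)}{\left(\left(2 i \omega + 7\right)^{2} + 784\right)^{2}}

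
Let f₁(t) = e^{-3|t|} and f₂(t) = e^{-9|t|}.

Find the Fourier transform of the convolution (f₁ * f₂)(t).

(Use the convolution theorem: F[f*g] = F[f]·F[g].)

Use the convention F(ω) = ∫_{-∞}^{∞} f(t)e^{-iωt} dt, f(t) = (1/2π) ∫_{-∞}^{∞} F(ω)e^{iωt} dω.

F[f₁*f₂](ω) = \frac{108}{\left(\omega^{2} + 9\right) \left(\omega^{2} + 81\right)}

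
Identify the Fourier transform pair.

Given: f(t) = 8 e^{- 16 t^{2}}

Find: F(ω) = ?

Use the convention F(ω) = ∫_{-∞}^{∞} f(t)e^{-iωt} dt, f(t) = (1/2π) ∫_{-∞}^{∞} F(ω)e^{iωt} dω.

F(ω) = 2 \sqrt{\pi} e^{- \frac{\omega^{2}}{64}}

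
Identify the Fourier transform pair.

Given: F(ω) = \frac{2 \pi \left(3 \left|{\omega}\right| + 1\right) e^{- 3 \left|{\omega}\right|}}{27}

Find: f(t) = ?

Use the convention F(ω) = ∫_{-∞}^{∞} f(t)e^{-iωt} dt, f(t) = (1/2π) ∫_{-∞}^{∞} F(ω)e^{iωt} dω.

f(t) = \frac{4}{\left(t^{2} + 9\right)^{2}}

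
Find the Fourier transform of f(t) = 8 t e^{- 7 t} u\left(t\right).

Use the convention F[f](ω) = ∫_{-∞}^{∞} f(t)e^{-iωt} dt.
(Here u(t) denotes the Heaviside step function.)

F(ω) = \frac{8}{\left(i \omega + 7\right)^{2}}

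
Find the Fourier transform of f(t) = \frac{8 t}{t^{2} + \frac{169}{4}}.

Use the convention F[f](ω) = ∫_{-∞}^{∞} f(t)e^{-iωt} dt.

F(ω) = - 8 i \pi e^{- \frac{13 \left|{\omega}\right|}{2}} \operatorname{sign}{\left(\omega \right)}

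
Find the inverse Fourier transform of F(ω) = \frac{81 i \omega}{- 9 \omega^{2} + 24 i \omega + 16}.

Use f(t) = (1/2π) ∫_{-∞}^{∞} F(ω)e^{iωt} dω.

f(t) = 9 \left(1 - \frac{4 t}{3}\right) e^{- \frac{4 t}{3}} u\left(t\right)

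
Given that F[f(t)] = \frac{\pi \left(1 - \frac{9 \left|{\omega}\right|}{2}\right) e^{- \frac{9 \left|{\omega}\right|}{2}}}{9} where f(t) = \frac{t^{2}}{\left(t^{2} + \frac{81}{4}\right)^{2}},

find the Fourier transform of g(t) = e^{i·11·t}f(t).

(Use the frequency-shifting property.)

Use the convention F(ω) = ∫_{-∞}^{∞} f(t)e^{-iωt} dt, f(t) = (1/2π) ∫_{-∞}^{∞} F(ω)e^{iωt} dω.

F[g](ω) = \frac{\pi \left(2 - 9 \left|{\omega - 11}\right|\right) e^{- \frac{9 \left|{\omega - 11}\right|}{2}}}{18}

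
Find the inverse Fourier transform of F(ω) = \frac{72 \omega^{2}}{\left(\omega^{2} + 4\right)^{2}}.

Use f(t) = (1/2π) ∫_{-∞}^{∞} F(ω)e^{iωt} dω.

f(t) = 9 \left(1 - 2 \left|{t}\right|\right) e^{- 2 \left|{t}\right|}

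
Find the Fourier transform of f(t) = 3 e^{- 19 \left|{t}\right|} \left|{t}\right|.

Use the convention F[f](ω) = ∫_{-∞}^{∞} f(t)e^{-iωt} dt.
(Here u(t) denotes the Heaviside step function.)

F(ω) = \frac{6 \left(361 - \omega^{2}\right)}{\left(\omega^{2} + 361\right)^{2}}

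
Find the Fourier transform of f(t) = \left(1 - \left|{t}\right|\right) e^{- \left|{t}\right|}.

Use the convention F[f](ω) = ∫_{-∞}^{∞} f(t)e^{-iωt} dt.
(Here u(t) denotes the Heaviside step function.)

F(ω) = \frac{4 \omega^{2}}{\left(\omega^{2} + 1\right)^{2}}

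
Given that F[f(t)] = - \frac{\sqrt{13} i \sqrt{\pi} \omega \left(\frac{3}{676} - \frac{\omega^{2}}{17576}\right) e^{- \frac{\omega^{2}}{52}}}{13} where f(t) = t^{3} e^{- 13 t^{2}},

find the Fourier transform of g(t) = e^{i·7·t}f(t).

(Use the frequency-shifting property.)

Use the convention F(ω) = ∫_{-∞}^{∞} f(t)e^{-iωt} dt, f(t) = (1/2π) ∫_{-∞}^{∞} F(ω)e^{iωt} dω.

F[g](ω) = \frac{\sqrt{13} i \sqrt{\pi} \left(\omega - 7\right) \left(\left(\omega - 7\right)^{2} - 78\right) e^{- \frac{\left(\omega - 7\right)^{2}}{52}}}{228488}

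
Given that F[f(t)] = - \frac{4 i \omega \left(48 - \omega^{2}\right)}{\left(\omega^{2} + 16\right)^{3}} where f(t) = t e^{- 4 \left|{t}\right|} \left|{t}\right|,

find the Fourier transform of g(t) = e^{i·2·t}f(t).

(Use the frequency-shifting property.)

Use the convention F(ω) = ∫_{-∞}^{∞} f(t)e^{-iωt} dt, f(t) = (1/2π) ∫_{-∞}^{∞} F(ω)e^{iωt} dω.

F[g](ω) = \frac{4 i \left(\omega - 2\right) \left(\left(\omega - 2\right)^{2} - 48\right)}{\left(\left(\omega - 2\right)^{2} + 16\right)^{3}}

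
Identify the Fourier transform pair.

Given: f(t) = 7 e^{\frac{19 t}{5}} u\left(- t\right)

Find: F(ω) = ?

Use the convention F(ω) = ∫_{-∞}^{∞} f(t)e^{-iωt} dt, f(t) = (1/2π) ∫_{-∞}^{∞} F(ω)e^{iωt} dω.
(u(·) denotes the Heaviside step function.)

F(ω) = - \frac{35}{5 i \omega - 19}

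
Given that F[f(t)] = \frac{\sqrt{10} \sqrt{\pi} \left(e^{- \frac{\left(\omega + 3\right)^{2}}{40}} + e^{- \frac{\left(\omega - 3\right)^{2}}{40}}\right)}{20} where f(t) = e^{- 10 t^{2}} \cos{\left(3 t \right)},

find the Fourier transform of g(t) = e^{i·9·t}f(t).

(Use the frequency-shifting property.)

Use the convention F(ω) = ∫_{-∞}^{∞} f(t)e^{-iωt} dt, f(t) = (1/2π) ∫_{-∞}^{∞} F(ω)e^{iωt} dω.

F[g](ω) = \frac{\sqrt{10} \sqrt{\pi} e^{- \frac{\left(\omega - 6\right)^{2}}{40}}}{20} + \frac{\sqrt{10} \sqrt{\pi} e^{- \frac{\left(\omega - 12\right)^{2}}{40}}}{20}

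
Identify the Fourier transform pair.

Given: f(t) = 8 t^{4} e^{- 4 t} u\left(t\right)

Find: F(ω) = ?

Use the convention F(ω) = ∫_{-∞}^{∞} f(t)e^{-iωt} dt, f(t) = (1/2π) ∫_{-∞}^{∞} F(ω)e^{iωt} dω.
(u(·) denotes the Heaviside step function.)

F(ω) = \frac{192}{\left(i \omega + 4\right)^{5}}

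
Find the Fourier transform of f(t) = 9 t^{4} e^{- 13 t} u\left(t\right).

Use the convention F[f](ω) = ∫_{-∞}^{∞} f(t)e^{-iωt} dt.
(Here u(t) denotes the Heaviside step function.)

F(ω) = \frac{216}{\left(i \omega + 13\right)^{5}}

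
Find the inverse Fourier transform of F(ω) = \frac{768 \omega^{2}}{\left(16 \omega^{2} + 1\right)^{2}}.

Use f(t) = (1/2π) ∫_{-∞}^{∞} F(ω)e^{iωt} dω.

f(t) = 3 \left(1 - \frac{\left|{t}\right|}{4}\right) e^{- \frac{\left|{t}\right|}{4}}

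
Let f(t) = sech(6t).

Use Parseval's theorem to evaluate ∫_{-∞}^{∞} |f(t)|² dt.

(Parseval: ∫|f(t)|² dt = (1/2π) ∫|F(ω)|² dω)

∫|f(t)|² dt = \frac{1}{3}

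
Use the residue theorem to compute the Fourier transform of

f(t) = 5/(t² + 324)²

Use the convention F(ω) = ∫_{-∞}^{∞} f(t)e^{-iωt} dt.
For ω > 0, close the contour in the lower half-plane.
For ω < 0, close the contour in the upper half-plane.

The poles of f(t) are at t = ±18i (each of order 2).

Let g(z) = f(z)e^{-iωz}; for large |z| the factor e^{-iωz} decays in the lower half-plane when ω > 0 and in the upper half-plane when ω < 0.

Case ω > 0 (lower half-plane, clockwise contour ⇒ F(ω) = -2πi·ΣRes):
  Res_{z = - 18 i} g(z) = \frac{5 i \left(18 \omega + 1\right) e^{- 18 \omega}}{23328} (pole of order 2)
  F(ω) = -2πi·ΣRes = \frac{5 \pi \left(18 \omega + 1\right) e^{- 18 \omega}}{11664}

Case ω < 0 (upper half-plane, counterclockwise contour ⇒ F(ω) = +2πi·ΣRes):
  Res_{z = 18 i} g(z) = \frac{5 i \left(18 \omega - 1\right) e^{18 \omega}}{23328} (pole of order 2)
  F(ω) = 2πi·ΣRes = \frac{5 \pi \left(1 - 18 \omega\right) e^{18 \omega}}{11664}

Both cases combine into a single formula in |ω|:

F(ω) = \frac{5 \pi \left(18 \left|{\omega}\right| + 1\right) e^{- 18 \left|{\omega}\right|}}{11664}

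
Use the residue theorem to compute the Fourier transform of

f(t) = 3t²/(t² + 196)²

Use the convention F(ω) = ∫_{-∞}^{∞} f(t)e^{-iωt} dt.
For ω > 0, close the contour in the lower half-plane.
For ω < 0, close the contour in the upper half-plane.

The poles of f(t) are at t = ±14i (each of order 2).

Let g(z) = f(z)e^{-iωz}; for large |z| the factor e^{-iωz} decays in the lower half-plane when ω > 0 and in the upper half-plane when ω < 0.

Case ω > 0 (lower half-plane, clockwise contour ⇒ F(ω) = -2πi·ΣRes):
  Res_{z = - 14 i} g(z) = \frac{3 i \left(1 - 14 \omega\right) e^{- 14 \omega}}{56} (pole of order 2)
  F(ω) = -2πi·ΣRes = \frac{3 \pi \left(1 - 14 \omega\right) e^{- 14 \omega}}{28}

Case ω < 0 (upper half-plane, counterclockwise contour ⇒ F(ω) = +2πi·ΣRes):
  Res_{z = 14 i} g(z) = \frac{3 i \left(- 14 \omega - 1\right) e^{14 \omega}}{56} (pole of order 2)
  F(ω) = 2πi·ΣRes = \frac{3 \pi \left(14 \omega + 1\right) e^{14 \omega}}{28}

Both cases combine into a single formula in |ω|:

F(ω) = \frac{3 \pi \left(1 - 14 \left|{\omega}\right|\right) e^{- 14 \left|{\omega}\right|}}{28}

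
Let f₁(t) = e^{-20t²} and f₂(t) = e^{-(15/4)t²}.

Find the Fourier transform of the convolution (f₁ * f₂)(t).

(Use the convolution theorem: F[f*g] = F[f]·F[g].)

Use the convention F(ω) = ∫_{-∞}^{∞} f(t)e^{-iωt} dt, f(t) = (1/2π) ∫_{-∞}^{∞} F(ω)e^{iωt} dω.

F[f₁*f₂](ω) = \frac{\sqrt{3} \pi e^{- \frac{19 \omega^{2}}{240}}}{15}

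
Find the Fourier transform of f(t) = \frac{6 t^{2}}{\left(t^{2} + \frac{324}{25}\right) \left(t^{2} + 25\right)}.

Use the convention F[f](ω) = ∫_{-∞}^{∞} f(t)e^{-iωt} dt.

F(ω) = \frac{750 \pi e^{- 5 \left|{\omega}\right|}}{301} - \frac{540 \pi e^{- \frac{18 \left|{\omega}\right|}{5}}}{301}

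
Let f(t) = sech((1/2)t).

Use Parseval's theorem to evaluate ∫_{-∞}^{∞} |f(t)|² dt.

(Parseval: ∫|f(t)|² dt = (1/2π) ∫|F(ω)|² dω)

∫|f(t)|² dt = 4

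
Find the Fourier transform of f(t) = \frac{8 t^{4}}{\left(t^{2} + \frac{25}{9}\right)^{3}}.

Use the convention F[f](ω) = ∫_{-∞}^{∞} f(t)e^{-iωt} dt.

F(ω) = \frac{\pi \left(25 \omega^{2} - 75 \left|{\omega}\right| + 27\right) e^{- \frac{5 \left|{\omega}\right|}{3}}}{15}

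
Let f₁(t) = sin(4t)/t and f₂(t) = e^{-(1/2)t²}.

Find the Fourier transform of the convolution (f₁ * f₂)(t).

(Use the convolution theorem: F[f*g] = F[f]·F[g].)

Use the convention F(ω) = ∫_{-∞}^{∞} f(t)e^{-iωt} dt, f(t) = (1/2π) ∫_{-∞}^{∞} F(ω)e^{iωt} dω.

F[f₁*f₂](ω) = \begin{cases} \sqrt{2} \pi^{\frac{3}{2}} e^{- \frac{\omega^{2}}{2}} & \text{for}\: \omega > -4 \wedge \omega < 4 \\0 & \text{otherwise} \end{cases}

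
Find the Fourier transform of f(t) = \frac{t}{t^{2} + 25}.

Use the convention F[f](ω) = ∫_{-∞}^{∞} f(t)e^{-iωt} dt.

F(ω) = - i \pi e^{- 5 \left|{\omega}\right|} \operatorname{sign}{\left(\omega \right)}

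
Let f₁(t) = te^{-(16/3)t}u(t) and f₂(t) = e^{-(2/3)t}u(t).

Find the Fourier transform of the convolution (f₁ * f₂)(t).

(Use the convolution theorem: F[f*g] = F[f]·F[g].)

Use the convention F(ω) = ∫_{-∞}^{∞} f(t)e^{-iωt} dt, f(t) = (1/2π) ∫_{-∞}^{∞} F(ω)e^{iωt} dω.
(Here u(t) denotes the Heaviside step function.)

F[f₁*f₂](ω) = \frac{27}{\left(3 i \omega + 2\right) \left(3 i \omega + 16\right)^{2}}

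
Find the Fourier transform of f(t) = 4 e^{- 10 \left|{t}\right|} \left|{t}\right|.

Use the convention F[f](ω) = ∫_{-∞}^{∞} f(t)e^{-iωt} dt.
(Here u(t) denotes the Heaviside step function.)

F(ω) = \frac{8 \left(100 - \omega^{2}\right)}{\left(\omega^{2} + 100\right)^{2}}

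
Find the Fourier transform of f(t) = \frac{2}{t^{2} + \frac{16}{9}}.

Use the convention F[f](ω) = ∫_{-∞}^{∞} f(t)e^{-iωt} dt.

F(ω) = \frac{3 \pi e^{- \frac{4 \left|{\omega}\right|}{3}}}{2}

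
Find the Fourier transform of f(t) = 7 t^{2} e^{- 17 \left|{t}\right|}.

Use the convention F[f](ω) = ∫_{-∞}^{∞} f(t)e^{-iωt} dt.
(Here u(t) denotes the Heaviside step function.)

F(ω) = \frac{476 \left(289 - 3 \omega^{2}\right)}{\left(\omega^{2} + 289\right)^{3}}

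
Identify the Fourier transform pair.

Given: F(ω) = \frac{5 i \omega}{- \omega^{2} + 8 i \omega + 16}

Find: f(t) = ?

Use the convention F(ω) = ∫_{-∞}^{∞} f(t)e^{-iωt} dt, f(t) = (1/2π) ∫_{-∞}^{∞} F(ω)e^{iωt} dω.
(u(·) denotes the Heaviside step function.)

f(t) = 5 \left(1 - 4 t\right) e^{- 4 t} u\left(t\right)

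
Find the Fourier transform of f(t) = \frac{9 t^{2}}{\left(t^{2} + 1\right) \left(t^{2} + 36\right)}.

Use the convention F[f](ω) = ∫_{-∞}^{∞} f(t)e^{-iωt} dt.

F(ω) = \frac{9 \pi \left(6 - e^{5 \left|{\omega}\right|}\right) e^{- 6 \left|{\omega}\right|}}{35}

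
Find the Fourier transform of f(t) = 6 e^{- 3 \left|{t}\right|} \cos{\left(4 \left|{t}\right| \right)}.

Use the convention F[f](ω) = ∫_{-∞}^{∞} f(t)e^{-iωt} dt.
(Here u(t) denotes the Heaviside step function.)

F(ω) = \frac{36 \left(\omega^{2} + 25\right)}{\omega^{4} - 14 \omega^{2} + 625}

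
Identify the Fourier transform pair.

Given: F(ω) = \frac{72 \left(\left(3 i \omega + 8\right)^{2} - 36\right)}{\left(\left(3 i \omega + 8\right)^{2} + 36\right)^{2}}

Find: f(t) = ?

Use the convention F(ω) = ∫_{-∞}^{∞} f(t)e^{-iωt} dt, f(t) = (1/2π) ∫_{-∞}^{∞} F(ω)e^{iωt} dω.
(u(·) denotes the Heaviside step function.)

f(t) = 8 t e^{- \frac{8 t}{3}} \cos{\left(2 t \right)} u\left(t\right)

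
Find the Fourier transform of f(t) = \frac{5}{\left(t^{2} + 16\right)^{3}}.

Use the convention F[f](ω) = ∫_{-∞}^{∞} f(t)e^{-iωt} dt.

F(ω) = \frac{5 \pi \left(16 \omega^{2} + 12 \left|{\omega}\right| + 3\right) e^{- 4 \left|{\omega}\right|}}{8192}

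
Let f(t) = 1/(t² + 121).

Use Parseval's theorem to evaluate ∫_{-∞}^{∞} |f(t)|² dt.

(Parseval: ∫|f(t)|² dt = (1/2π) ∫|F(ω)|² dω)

∫|f(t)|² dt = \frac{\pi}{2662}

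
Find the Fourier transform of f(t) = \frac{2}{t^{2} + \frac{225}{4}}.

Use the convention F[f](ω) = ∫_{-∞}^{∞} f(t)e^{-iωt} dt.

F(ω) = \frac{4 \pi e^{- \frac{15 \left|{\omega}\right|}{2}}}{15}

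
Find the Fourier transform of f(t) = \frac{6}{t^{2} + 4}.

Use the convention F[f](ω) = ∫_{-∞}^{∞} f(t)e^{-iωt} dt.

F(ω) = 3 \pi e^{- 2 \left|{\omega}\right|}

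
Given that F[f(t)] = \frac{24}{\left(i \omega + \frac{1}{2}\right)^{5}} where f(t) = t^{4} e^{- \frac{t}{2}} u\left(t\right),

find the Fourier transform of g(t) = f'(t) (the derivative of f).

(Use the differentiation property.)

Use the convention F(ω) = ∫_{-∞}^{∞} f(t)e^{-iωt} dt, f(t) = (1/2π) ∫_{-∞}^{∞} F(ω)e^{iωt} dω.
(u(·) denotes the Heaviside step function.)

F[g](ω) = \frac{768 i \omega}{\left(2 i \omega + 1\right)^{5}}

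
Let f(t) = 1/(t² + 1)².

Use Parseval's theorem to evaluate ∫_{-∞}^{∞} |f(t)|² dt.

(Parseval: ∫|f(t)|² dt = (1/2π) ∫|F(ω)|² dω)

∫|f(t)|² dt = \frac{5 \pi}{16}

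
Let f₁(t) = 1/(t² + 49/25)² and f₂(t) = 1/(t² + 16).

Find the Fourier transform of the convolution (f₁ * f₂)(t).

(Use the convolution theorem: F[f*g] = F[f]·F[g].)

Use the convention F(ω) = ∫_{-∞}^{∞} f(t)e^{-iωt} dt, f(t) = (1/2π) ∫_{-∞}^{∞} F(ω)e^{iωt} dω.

F[f₁*f₂](ω) = \frac{25 \pi^{2} \left(7 \left|{\omega}\right| + 5\right) e^{- \frac{27 \left|{\omega}\right|}{5}}}{2744}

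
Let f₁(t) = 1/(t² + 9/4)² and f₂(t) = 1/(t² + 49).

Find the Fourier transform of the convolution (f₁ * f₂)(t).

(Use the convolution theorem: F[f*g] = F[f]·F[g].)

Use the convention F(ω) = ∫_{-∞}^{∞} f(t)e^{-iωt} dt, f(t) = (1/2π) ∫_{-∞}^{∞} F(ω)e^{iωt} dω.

F[f₁*f₂](ω) = \frac{2 \pi^{2} \left(3 \left|{\omega}\right| + 2\right) e^{- \frac{17 \left|{\omega}\right|}{2}}}{189}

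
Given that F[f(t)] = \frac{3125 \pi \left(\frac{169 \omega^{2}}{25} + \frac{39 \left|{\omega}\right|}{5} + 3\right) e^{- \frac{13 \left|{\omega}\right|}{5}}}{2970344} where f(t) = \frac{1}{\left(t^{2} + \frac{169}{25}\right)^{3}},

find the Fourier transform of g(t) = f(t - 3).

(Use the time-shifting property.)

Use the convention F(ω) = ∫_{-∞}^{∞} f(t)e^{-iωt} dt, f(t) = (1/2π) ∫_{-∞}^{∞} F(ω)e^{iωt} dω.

F[g](ω) = \frac{125 \pi \left(169 \omega^{2} + 195 \left|{\omega}\right| + 75\right) e^{- 3 i \omega - \frac{13 \left|{\omega}\right|}{5}}}{2970344}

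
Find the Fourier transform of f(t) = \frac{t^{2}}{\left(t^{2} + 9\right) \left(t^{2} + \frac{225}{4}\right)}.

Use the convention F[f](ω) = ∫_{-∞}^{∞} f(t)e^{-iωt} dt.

F(ω) = - \frac{4 \pi e^{- 3 \left|{\omega}\right|}}{63} + \frac{10 \pi e^{- \frac{15 \left|{\omega}\right|}{2}}}{63}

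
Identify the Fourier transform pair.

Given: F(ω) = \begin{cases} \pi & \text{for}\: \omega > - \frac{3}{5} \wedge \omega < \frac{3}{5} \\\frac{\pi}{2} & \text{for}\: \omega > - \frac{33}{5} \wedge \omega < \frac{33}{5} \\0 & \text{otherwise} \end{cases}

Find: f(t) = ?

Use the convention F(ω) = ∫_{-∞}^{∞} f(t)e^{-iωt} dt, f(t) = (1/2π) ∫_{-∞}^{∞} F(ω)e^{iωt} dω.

f(t) = \frac{\sin{\left(\frac{18 t}{5} \right)} \cos{\left(3 t \right)}}{t}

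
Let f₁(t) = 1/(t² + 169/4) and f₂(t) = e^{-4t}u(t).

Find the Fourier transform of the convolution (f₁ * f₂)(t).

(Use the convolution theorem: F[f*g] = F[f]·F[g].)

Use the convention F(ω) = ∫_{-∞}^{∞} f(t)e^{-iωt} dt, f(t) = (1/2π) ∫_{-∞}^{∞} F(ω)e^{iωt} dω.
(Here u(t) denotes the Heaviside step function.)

F[f₁*f₂](ω) = \frac{2 \pi e^{- \frac{13 \left|{\omega}\right|}{2}}}{13 \left(i \omega + 4\right)}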